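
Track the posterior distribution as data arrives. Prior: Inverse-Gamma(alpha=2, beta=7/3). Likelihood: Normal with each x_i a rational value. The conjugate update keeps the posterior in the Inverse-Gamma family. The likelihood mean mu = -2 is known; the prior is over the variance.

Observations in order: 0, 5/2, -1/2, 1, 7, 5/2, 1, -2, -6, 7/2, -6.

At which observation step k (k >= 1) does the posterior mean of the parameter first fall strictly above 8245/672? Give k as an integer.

k = 5

obs 1: x=0 → posterior Inverse-Gamma(5/2, 13/3)
obs 2: x=5/2 → posterior Inverse-Gamma(3, 347/24)
obs 3: x=-1/2 → posterior Inverse-Gamma(7/2, 187/12)
obs 4: x=1 → posterior Inverse-Gamma(4, 241/12)
obs 5: x=7 → posterior Inverse-Gamma(9/2, 727/12)
obs 6: x=5/2 → posterior Inverse-Gamma(5, 1697/24)
obs 7: x=1 → posterior Inverse-Gamma(11/2, 1805/24)
obs 8: x=-2 → posterior Inverse-Gamma(6, 1805/24)
obs 9: x=-6 → posterior Inverse-Gamma(13/2, 1997/24)
obs 10: x=7/2 → posterior Inverse-Gamma(7, 295/3)
obs 11: x=-6 → posterior Inverse-Gamma(15/2, 319/3)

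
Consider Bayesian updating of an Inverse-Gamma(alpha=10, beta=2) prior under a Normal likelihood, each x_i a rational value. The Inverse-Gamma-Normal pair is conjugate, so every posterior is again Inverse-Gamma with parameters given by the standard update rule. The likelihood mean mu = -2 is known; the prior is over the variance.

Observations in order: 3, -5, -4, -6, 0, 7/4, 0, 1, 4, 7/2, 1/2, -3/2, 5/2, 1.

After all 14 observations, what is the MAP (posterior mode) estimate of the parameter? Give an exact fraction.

1019/192

obs 1: x=3 → posterior Inverse-Gamma(21/2, 29/2)
obs 2: x=-5 → posterior Inverse-Gamma(11, 19)
obs 3: x=-4 → posterior Inverse-Gamma(23/2, 21)
obs 4: x=-6 → posterior Inverse-Gamma(12, 29)
obs 5: x=0 → posterior Inverse-Gamma(25/2, 31)
obs 6: x=7/4 → posterior Inverse-Gamma(13, 1217/32)
obs 7: x=0 → posterior Inverse-Gamma(27/2, 1281/32)
obs 8: x=1 → posterior Inverse-Gamma(14, 1425/32)
obs 9: x=4 → posterior Inverse-Gamma(29/2, 2001/32)
obs 10: x=7/2 → posterior Inverse-Gamma(15, 2485/32)
obs 11: x=1/2 → posterior Inverse-Gamma(31/2, 2585/32)
obs 12: x=-3/2 → posterior Inverse-Gamma(16, 2589/32)
obs 13: x=5/2 → posterior Inverse-Gamma(33/2, 2913/32)
obs 14: x=1 → posterior Inverse-Gamma(17, 3057/32)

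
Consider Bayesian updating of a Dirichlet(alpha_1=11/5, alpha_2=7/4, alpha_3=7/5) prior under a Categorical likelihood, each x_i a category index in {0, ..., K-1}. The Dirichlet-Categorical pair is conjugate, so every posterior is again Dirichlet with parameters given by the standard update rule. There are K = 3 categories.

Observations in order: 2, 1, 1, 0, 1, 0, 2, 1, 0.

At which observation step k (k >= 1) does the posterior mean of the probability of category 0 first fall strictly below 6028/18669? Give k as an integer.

k = 2

obs 1: x=2 → posterior Dirichlet(11/5, 7/4, 12/5)
obs 2: x=1 → posterior Dirichlet(11/5, 11/4, 12/5)
obs 3: x=1 → posterior Dirichlet(11/5, 15/4, 12/5)
obs 4: x=0 → posterior Dirichlet(16/5, 15/4, 12/5)
obs 5: x=1 → posterior Dirichlet(16/5, 19/4, 12/5)
obs 6: x=0 → posterior Dirichlet(21/5, 19/4, 12/5)
obs 7: x=2 → posterior Dirichlet(21/5, 19/4, 17/5)
obs 8: x=1 → posterior Dirichlet(21/5, 23/4, 17/5)
obs 9: x=0 → posterior Dirichlet(26/5, 23/4, 17/5)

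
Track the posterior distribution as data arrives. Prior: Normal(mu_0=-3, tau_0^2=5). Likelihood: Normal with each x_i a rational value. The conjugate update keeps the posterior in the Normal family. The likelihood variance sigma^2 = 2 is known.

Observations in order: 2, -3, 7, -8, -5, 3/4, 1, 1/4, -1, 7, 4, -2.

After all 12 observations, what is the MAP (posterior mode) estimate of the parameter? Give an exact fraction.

obs 1: x=2 → posterior Normal(4/7, 10/7)
obs 2: x=-3 → posterior Normal(-11/12, 5/6)
obs 3: x=7 → posterior Normal(24/17, 10/17)
obs 4: x=-8 → posterior Normal(-8/11, 5/11)
obs 5: x=-5 → posterior Normal(-41/27, 10/27)
obs 6: x=3/4 → posterior Normal(-149/128, 5/16)
obs 7: x=1 → posterior Normal(-129/148, 10/37)
obs 8: x=1/4 → posterior Normal(-31/42, 5/21)
obs 9: x=-1 → posterior Normal(-36/47, 10/47)
obs 10: x=7 → posterior Normal(-1/52, 5/26)
obs 11: x=4 → posterior Normal(1/3, 10/57)
obs 12: x=-2 → posterior Normal(9/62, 5/31)

9/62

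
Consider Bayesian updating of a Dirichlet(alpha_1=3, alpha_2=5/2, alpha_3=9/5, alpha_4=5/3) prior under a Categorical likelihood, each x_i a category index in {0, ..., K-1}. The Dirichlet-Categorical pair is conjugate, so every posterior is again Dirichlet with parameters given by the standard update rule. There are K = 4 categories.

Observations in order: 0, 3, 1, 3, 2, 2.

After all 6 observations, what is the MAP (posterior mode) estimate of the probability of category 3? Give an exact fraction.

80/329

obs 1: x=0 → posterior Dirichlet(4, 5/2, 9/5, 5/3)
obs 2: x=3 → posterior Dirichlet(4, 5/2, 9/5, 8/3)
obs 3: x=1 → posterior Dirichlet(4, 7/2, 9/5, 8/3)
obs 4: x=3 → posterior Dirichlet(4, 7/2, 9/5, 11/3)
obs 5: x=2 → posterior Dirichlet(4, 7/2, 14/5, 11/3)
obs 6: x=2 → posterior Dirichlet(4, 7/2, 19/5, 11/3)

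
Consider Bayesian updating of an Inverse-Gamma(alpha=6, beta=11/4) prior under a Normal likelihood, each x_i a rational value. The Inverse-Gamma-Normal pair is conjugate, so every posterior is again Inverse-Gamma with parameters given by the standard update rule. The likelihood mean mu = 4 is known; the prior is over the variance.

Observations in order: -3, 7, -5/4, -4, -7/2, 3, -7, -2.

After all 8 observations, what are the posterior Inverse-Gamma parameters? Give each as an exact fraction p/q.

alpha=10, beta=5909/32

obs 1: x=-3 → posterior Inverse-Gamma(13/2, 109/4)
obs 2: x=7 → posterior Inverse-Gamma(7, 127/4)
obs 3: x=-5/4 → posterior Inverse-Gamma(15/2, 1457/32)
obs 4: x=-4 → posterior Inverse-Gamma(8, 2481/32)
obs 5: x=-7/2 → posterior Inverse-Gamma(17/2, 3381/32)
obs 6: x=3 → posterior Inverse-Gamma(9, 3397/32)
obs 7: x=-7 → posterior Inverse-Gamma(19/2, 5333/32)
obs 8: x=-2 → posterior Inverse-Gamma(10, 5909/32)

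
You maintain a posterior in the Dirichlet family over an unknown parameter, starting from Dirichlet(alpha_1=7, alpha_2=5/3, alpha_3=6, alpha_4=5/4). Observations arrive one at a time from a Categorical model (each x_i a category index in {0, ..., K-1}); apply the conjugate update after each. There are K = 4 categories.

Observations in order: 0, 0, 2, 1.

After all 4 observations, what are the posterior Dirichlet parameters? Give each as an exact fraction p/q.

alpha_1=9, alpha_2=8/3, alpha_3=7, alpha_4=5/4

obs 1: x=0 → posterior Dirichlet(8, 5/3, 6, 5/4)
obs 2: x=0 → posterior Dirichlet(9, 5/3, 6, 5/4)
obs 3: x=2 → posterior Dirichlet(9, 5/3, 7, 5/4)
obs 4: x=1 → posterior Dirichlet(9, 8/3, 7, 5/4)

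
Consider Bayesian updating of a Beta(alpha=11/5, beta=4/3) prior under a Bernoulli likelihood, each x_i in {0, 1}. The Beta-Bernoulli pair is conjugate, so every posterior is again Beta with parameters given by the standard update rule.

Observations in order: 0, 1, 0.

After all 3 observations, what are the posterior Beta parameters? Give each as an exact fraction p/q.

obs 1: x=0 → posterior Beta(11/5, 7/3)
obs 2: x=1 → posterior Beta(16/5, 7/3)
obs 3: x=0 → posterior Beta(16/5, 10/3)

alpha=16/5, beta=10/3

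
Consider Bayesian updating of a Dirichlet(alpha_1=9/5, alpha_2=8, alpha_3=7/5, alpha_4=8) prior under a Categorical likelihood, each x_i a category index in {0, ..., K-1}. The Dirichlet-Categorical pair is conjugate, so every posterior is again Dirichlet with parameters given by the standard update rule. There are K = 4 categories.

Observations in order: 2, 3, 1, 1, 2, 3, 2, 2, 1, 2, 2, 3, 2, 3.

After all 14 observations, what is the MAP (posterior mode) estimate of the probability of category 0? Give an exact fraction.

obs 1: x=2 → posterior Dirichlet(9/5, 8, 12/5, 8)
obs 2: x=3 → posterior Dirichlet(9/5, 8, 12/5, 9)
obs 3: x=1 → posterior Dirichlet(9/5, 9, 12/5, 9)
obs 4: x=1 → posterior Dirichlet(9/5, 10, 12/5, 9)
obs 5: x=2 → posterior Dirichlet(9/5, 10, 17/5, 9)
obs 6: x=3 → posterior Dirichlet(9/5, 10, 17/5, 10)
obs 7: x=2 → posterior Dirichlet(9/5, 10, 22/5, 10)
obs 8: x=2 → posterior Dirichlet(9/5, 10, 27/5, 10)
obs 9: x=1 → posterior Dirichlet(9/5, 11, 27/5, 10)
obs 10: x=2 → posterior Dirichlet(9/5, 11, 32/5, 10)
obs 11: x=2 → posterior Dirichlet(9/5, 11, 37/5, 10)
obs 12: x=3 → posterior Dirichlet(9/5, 11, 37/5, 11)
obs 13: x=2 → posterior Dirichlet(9/5, 11, 42/5, 11)
obs 14: x=3 → posterior Dirichlet(9/5, 11, 42/5, 12)

2/73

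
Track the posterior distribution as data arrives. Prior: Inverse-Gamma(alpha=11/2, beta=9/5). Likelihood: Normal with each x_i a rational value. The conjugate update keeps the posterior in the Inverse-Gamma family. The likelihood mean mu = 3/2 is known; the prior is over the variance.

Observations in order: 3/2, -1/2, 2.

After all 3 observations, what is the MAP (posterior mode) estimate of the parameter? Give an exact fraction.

157/320

obs 1: x=3/2 → posterior Inverse-Gamma(6, 9/5)
obs 2: x=-1/2 → posterior Inverse-Gamma(13/2, 19/5)
obs 3: x=2 → posterior Inverse-Gamma(7, 157/40)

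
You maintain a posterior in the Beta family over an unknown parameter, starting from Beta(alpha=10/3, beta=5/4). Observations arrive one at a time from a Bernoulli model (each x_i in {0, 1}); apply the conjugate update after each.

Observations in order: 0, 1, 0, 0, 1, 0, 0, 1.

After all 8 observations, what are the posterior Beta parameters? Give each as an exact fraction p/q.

alpha=19/3, beta=25/4

obs 1: x=0 → posterior Beta(10/3, 9/4)
obs 2: x=1 → posterior Beta(13/3, 9/4)
obs 3: x=0 → posterior Beta(13/3, 13/4)
obs 4: x=0 → posterior Beta(13/3, 17/4)
obs 5: x=1 → posterior Beta(16/3, 17/4)
obs 6: x=0 → posterior Beta(16/3, 21/4)
obs 7: x=0 → posterior Beta(16/3, 25/4)
obs 8: x=1 → posterior Beta(19/3, 25/4)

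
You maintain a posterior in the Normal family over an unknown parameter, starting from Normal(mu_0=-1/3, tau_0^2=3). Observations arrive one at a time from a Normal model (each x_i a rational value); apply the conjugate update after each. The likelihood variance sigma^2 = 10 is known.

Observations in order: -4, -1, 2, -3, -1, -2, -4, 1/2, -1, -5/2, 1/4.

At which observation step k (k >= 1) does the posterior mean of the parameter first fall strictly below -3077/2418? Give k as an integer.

k = 7

obs 1: x=-4 → posterior Normal(-46/39, 30/13)
obs 2: x=-1 → posterior Normal(-55/48, 15/8)
obs 3: x=2 → posterior Normal(-37/57, 30/19)
obs 4: x=-3 → posterior Normal(-32/33, 15/11)
obs 5: x=-1 → posterior Normal(-73/75, 6/5)
obs 6: x=-2 → posterior Normal(-13/12, 15/14)
obs 7: x=-4 → posterior Normal(-127/93, 30/31)
obs 8: x=1/2 → posterior Normal(-245/204, 15/17)
obs 9: x=-1 → posterior Normal(-263/222, 30/37)
obs 10: x=-5/2 → posterior Normal(-77/60, 3/4)
obs 11: x=1/4 → posterior Normal(-607/516, 30/43)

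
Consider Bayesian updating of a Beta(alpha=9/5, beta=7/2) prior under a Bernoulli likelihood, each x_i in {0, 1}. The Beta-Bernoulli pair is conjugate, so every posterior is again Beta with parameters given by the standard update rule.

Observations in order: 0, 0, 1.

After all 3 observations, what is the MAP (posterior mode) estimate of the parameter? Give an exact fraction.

obs 1: x=0 → posterior Beta(9/5, 9/2)
obs 2: x=0 → posterior Beta(9/5, 11/2)
obs 3: x=1 → posterior Beta(14/5, 11/2)

2/7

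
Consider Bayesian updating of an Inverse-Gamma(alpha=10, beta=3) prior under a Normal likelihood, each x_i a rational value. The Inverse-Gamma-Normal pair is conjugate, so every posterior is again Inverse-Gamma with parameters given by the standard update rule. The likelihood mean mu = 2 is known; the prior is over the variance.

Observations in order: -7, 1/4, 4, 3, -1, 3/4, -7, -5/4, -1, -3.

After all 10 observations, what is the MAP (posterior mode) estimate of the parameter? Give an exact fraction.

3699/512

obs 1: x=-7 → posterior Inverse-Gamma(21/2, 87/2)
obs 2: x=1/4 → posterior Inverse-Gamma(11, 1441/32)
obs 3: x=4 → posterior Inverse-Gamma(23/2, 1505/32)
obs 4: x=3 → posterior Inverse-Gamma(12, 1521/32)
obs 5: x=-1 → posterior Inverse-Gamma(25/2, 1665/32)
obs 6: x=3/4 → posterior Inverse-Gamma(13, 845/16)
obs 7: x=-7 → posterior Inverse-Gamma(27/2, 1493/16)
obs 8: x=-5/4 → posterior Inverse-Gamma(14, 3155/32)
obs 9: x=-1 → posterior Inverse-Gamma(29/2, 3299/32)
obs 10: x=-3 → posterior Inverse-Gamma(15, 3699/32)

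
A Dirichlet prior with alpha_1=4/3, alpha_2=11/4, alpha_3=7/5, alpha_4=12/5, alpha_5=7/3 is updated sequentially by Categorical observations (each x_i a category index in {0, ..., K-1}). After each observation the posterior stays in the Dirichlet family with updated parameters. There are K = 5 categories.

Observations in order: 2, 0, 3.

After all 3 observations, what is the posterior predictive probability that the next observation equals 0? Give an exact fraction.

140/793

obs 1: x=2 → posterior Dirichlet(4/3, 11/4, 12/5, 12/5, 7/3)
obs 2: x=0 → posterior Dirichlet(7/3, 11/4, 12/5, 12/5, 7/3)
obs 3: x=3 → posterior Dirichlet(7/3, 11/4, 12/5, 17/5, 7/3)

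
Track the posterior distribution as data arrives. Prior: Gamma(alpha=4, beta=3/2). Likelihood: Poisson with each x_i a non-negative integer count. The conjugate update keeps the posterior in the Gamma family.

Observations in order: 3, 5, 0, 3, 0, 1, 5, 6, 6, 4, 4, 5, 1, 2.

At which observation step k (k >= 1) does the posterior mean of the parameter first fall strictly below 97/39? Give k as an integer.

obs 1: x=3 → posterior Gamma(7, 5/2)
obs 2: x=5 → posterior Gamma(12, 7/2)
obs 3: x=0 → posterior Gamma(12, 9/2)
obs 4: x=3 → posterior Gamma(15, 11/2)
obs 5: x=0 → posterior Gamma(15, 13/2)
obs 6: x=1 → posterior Gamma(16, 15/2)
obs 7: x=5 → posterior Gamma(21, 17/2)
obs 8: x=6 → posterior Gamma(27, 19/2)
obs 9: x=6 → posterior Gamma(33, 21/2)
obs 10: x=4 → posterior Gamma(37, 23/2)
obs 11: x=4 → posterior Gamma(41, 25/2)
obs 12: x=5 → posterior Gamma(46, 27/2)
obs 13: x=1 → posterior Gamma(47, 29/2)
obs 14: x=2 → posterior Gamma(49, 31/2)

k = 5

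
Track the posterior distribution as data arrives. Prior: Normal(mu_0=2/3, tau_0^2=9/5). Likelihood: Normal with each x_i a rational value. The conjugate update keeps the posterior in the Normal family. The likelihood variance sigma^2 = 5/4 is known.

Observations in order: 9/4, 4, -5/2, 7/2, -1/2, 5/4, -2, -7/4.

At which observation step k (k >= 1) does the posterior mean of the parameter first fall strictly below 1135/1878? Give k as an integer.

k = 8

obs 1: x=9/4 → posterior Normal(293/183, 45/61)
obs 2: x=4 → posterior Normal(725/291, 45/97)
obs 3: x=-5/2 → posterior Normal(65/57, 45/133)
obs 4: x=7/2 → posterior Normal(833/507, 45/169)
obs 5: x=-1/2 → posterior Normal(19/15, 9/41)
obs 6: x=5/4 → posterior Normal(914/723, 45/241)
obs 7: x=-2 → posterior Normal(698/831, 45/277)
obs 8: x=-7/4 → posterior Normal(509/939, 45/313)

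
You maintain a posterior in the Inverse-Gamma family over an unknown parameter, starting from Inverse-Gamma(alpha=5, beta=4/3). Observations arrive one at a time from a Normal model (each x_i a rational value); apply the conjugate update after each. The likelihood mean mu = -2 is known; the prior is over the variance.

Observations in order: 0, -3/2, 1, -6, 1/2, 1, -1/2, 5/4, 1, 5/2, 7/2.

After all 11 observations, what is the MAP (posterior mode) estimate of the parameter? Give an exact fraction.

5735/1104

obs 1: x=0 → posterior Inverse-Gamma(11/2, 10/3)
obs 2: x=-3/2 → posterior Inverse-Gamma(6, 83/24)
obs 3: x=1 → posterior Inverse-Gamma(13/2, 191/24)
obs 4: x=-6 → posterior Inverse-Gamma(7, 383/24)
obs 5: x=1/2 → posterior Inverse-Gamma(15/2, 229/12)
obs 6: x=1 → posterior Inverse-Gamma(8, 283/12)
obs 7: x=-1/2 → posterior Inverse-Gamma(17/2, 593/24)
obs 8: x=5/4 → posterior Inverse-Gamma(9, 2879/96)
obs 9: x=1 → posterior Inverse-Gamma(19/2, 3311/96)
obs 10: x=5/2 → posterior Inverse-Gamma(10, 4283/96)
obs 11: x=7/2 → posterior Inverse-Gamma(21/2, 5735/96)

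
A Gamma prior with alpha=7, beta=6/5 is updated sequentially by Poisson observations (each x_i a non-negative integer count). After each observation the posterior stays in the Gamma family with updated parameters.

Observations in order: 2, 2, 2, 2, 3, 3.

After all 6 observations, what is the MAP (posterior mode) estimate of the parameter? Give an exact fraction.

obs 1: x=2 → posterior Gamma(9, 11/5)
obs 2: x=2 → posterior Gamma(11, 16/5)
obs 3: x=2 → posterior Gamma(13, 21/5)
obs 4: x=2 → posterior Gamma(15, 26/5)
obs 5: x=3 → posterior Gamma(18, 31/5)
obs 6: x=3 → posterior Gamma(21, 36/5)

25/9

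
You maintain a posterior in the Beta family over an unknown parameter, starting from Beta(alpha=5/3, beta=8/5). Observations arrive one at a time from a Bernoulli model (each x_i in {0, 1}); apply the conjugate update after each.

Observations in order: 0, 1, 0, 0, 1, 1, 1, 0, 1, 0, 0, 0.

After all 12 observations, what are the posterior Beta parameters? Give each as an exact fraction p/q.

alpha=20/3, beta=43/5

obs 1: x=0 → posterior Beta(5/3, 13/5)
obs 2: x=1 → posterior Beta(8/3, 13/5)
obs 3: x=0 → posterior Beta(8/3, 18/5)
obs 4: x=0 → posterior Beta(8/3, 23/5)
obs 5: x=1 → posterior Beta(11/3, 23/5)
obs 6: x=1 → posterior Beta(14/3, 23/5)
obs 7: x=1 → posterior Beta(17/3, 23/5)
obs 8: x=0 → posterior Beta(17/3, 28/5)
obs 9: x=1 → posterior Beta(20/3, 28/5)
obs 10: x=0 → posterior Beta(20/3, 33/5)
obs 11: x=0 → posterior Beta(20/3, 38/5)
obs 12: x=0 → posterior Beta(20/3, 43/5)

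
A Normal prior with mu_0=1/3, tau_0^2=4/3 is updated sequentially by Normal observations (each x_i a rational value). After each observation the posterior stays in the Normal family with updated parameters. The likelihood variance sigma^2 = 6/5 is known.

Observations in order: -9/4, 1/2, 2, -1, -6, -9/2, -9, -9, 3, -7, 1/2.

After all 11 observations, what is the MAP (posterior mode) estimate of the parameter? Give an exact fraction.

obs 1: x=-9/4 → posterior Normal(-39/38, 12/19)
obs 2: x=1/2 → posterior Normal(-1/2, 12/29)
obs 3: x=2 → posterior Normal(11/78, 4/13)
obs 4: x=-1 → posterior Normal(-9/98, 12/49)
obs 5: x=-6 → posterior Normal(-129/118, 12/59)
obs 6: x=-9/2 → posterior Normal(-73/46, 4/23)
obs 7: x=-9 → posterior Normal(-399/158, 12/79)
obs 8: x=-9 → posterior Normal(-579/178, 12/89)
obs 9: x=3 → posterior Normal(-173/66, 4/33)
obs 10: x=-7 → posterior Normal(-659/218, 12/109)
obs 11: x=1/2 → posterior Normal(-649/238, 12/119)

-649/238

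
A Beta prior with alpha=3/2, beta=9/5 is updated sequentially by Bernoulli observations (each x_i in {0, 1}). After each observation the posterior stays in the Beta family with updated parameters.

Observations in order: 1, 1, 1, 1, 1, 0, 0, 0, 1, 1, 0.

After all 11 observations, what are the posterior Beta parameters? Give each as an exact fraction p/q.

alpha=17/2, beta=29/5

obs 1: x=1 → posterior Beta(5/2, 9/5)
obs 2: x=1 → posterior Beta(7/2, 9/5)
obs 3: x=1 → posterior Beta(9/2, 9/5)
obs 4: x=1 → posterior Beta(11/2, 9/5)
obs 5: x=1 → posterior Beta(13/2, 9/5)
obs 6: x=0 → posterior Beta(13/2, 14/5)
obs 7: x=0 → posterior Beta(13/2, 19/5)
obs 8: x=0 → posterior Beta(13/2, 24/5)
obs 9: x=1 → posterior Beta(15/2, 24/5)
obs 10: x=1 → posterior Beta(17/2, 24/5)
obs 11: x=0 → posterior Beta(17/2, 29/5)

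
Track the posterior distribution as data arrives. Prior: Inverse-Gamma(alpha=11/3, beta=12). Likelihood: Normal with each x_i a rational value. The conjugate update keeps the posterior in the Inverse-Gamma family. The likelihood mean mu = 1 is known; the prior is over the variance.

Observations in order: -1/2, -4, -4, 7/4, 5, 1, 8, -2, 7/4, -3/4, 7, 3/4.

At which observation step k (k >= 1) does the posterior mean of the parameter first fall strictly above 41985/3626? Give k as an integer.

k = 11

obs 1: x=-1/2 → posterior Inverse-Gamma(25/6, 105/8)
obs 2: x=-4 → posterior Inverse-Gamma(14/3, 205/8)
obs 3: x=-4 → posterior Inverse-Gamma(31/6, 305/8)
obs 4: x=7/4 → posterior Inverse-Gamma(17/3, 1229/32)
obs 5: x=5 → posterior Inverse-Gamma(37/6, 1485/32)
obs 6: x=1 → posterior Inverse-Gamma(20/3, 1485/32)
obs 7: x=8 → posterior Inverse-Gamma(43/6, 2269/32)
obs 8: x=-2 → posterior Inverse-Gamma(23/3, 2413/32)
obs 9: x=7/4 → posterior Inverse-Gamma(49/6, 1211/16)
obs 10: x=-3/4 → posterior Inverse-Gamma(26/3, 2471/32)
obs 11: x=7 → posterior Inverse-Gamma(55/6, 3047/32)
obs 12: x=3/4 → posterior Inverse-Gamma(29/3, 381/4)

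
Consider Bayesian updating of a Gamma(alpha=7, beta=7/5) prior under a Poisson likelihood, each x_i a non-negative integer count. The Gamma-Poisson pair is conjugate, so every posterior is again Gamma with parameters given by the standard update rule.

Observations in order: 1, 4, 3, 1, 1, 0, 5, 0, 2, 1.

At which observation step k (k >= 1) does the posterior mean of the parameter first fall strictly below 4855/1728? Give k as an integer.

obs 1: x=1 → posterior Gamma(8, 12/5)
obs 2: x=4 → posterior Gamma(12, 17/5)
obs 3: x=3 → posterior Gamma(15, 22/5)
obs 4: x=1 → posterior Gamma(16, 27/5)
obs 5: x=1 → posterior Gamma(17, 32/5)
obs 6: x=0 → posterior Gamma(17, 37/5)
obs 7: x=5 → posterior Gamma(22, 42/5)
obs 8: x=0 → posterior Gamma(22, 47/5)
obs 9: x=2 → posterior Gamma(24, 52/5)
obs 10: x=1 → posterior Gamma(25, 57/5)

k = 5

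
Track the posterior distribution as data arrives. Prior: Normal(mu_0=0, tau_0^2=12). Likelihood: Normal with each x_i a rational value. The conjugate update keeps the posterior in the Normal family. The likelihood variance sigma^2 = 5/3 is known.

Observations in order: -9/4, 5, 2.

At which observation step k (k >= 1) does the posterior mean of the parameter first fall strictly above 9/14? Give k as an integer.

k = 2

obs 1: x=-9/4 → posterior Normal(-81/41, 60/41)
obs 2: x=5 → posterior Normal(9/7, 60/77)
obs 3: x=2 → posterior Normal(171/113, 60/113)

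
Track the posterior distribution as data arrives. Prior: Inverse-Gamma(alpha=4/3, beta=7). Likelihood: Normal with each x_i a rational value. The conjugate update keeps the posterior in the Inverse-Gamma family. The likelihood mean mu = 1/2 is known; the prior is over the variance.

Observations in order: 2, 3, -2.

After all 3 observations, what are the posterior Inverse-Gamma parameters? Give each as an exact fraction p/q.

obs 1: x=2 → posterior Inverse-Gamma(11/6, 65/8)
obs 2: x=3 → posterior Inverse-Gamma(7/3, 45/4)
obs 3: x=-2 → posterior Inverse-Gamma(17/6, 115/8)

alpha=17/6, beta=115/8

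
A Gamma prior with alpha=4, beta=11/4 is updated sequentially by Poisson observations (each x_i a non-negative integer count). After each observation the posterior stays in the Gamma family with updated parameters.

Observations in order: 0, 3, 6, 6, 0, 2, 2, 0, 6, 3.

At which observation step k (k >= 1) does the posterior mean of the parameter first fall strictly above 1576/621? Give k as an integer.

obs 1: x=0 → posterior Gamma(4, 15/4)
obs 2: x=3 → posterior Gamma(7, 19/4)
obs 3: x=6 → posterior Gamma(13, 23/4)
obs 4: x=6 → posterior Gamma(19, 27/4)
obs 5: x=0 → posterior Gamma(19, 31/4)
obs 6: x=2 → posterior Gamma(21, 35/4)
obs 7: x=2 → posterior Gamma(23, 39/4)
obs 8: x=0 → posterior Gamma(23, 43/4)
obs 9: x=6 → posterior Gamma(29, 47/4)
obs 10: x=3 → posterior Gamma(32, 51/4)

k = 4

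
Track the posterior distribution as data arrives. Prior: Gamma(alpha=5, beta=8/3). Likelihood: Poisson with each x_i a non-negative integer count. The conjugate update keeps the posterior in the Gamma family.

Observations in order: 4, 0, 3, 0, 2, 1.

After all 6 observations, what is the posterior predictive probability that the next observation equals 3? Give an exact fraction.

obs 1: x=4 → posterior Gamma(9, 11/3)
obs 2: x=0 → posterior Gamma(9, 14/3)
obs 3: x=3 → posterior Gamma(12, 17/3)
obs 4: x=0 → posterior Gamma(12, 20/3)
obs 5: x=2 → posterior Gamma(14, 23/3)
obs 6: x=1 → posterior Gamma(15, 26/3)

30794481524365927989903360/210457284365172120330305161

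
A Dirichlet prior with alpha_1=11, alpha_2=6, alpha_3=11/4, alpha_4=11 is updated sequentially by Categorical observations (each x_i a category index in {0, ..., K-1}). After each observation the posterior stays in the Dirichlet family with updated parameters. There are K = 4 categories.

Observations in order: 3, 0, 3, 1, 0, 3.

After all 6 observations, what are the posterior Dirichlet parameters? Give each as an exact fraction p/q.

obs 1: x=3 → posterior Dirichlet(11, 6, 11/4, 12)
obs 2: x=0 → posterior Dirichlet(12, 6, 11/4, 12)
obs 3: x=3 → posterior Dirichlet(12, 6, 11/4, 13)
obs 4: x=1 → posterior Dirichlet(12, 7, 11/4, 13)
obs 5: x=0 → posterior Dirichlet(13, 7, 11/4, 13)
obs 6: x=3 → posterior Dirichlet(13, 7, 11/4, 14)

alpha_1=13, alpha_2=7, alpha_3=11/4, alpha_4=14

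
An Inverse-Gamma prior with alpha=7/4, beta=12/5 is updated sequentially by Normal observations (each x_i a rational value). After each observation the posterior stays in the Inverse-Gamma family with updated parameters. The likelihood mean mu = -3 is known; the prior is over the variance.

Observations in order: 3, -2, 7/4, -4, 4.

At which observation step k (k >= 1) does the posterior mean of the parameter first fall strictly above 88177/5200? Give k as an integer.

k = 5

obs 1: x=3 → posterior Inverse-Gamma(9/4, 102/5)
obs 2: x=-2 → posterior Inverse-Gamma(11/4, 209/10)
obs 3: x=7/4 → posterior Inverse-Gamma(13/4, 5149/160)
obs 4: x=-4 → posterior Inverse-Gamma(15/4, 5229/160)
obs 5: x=4 → posterior Inverse-Gamma(17/4, 9149/160)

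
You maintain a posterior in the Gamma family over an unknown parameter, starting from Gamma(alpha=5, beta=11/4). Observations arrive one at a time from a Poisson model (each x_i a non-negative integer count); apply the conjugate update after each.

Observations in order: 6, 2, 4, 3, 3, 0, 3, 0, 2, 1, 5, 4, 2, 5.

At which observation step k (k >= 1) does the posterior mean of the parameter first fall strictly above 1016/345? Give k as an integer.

obs 1: x=6 → posterior Gamma(11, 15/4)
obs 2: x=2 → posterior Gamma(13, 19/4)
obs 3: x=4 → posterior Gamma(17, 23/4)
obs 4: x=3 → posterior Gamma(20, 27/4)
obs 5: x=3 → posterior Gamma(23, 31/4)
obs 6: x=0 → posterior Gamma(23, 35/4)
obs 7: x=3 → posterior Gamma(26, 39/4)
obs 8: x=0 → posterior Gamma(26, 43/4)
obs 9: x=2 → posterior Gamma(28, 47/4)
obs 10: x=1 → posterior Gamma(29, 51/4)
obs 11: x=5 → posterior Gamma(34, 55/4)
obs 12: x=4 → posterior Gamma(38, 59/4)
obs 13: x=2 → posterior Gamma(40, 63/4)
obs 14: x=5 → posterior Gamma(45, 67/4)

k = 3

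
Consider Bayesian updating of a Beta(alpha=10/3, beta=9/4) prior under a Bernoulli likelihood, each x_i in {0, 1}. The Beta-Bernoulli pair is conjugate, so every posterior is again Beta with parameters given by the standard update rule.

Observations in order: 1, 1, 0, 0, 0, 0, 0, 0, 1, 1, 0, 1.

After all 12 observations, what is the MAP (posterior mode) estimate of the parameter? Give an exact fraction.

8/17

obs 1: x=1 → posterior Beta(13/3, 9/4)
obs 2: x=1 → posterior Beta(16/3, 9/4)
obs 3: x=0 → posterior Beta(16/3, 13/4)
obs 4: x=0 → posterior Beta(16/3, 17/4)
obs 5: x=0 → posterior Beta(16/3, 21/4)
obs 6: x=0 → posterior Beta(16/3, 25/4)
obs 7: x=0 → posterior Beta(16/3, 29/4)
obs 8: x=0 → posterior Beta(16/3, 33/4)
obs 9: x=1 → posterior Beta(19/3, 33/4)
obs 10: x=1 → posterior Beta(22/3, 33/4)
obs 11: x=0 → posterior Beta(22/3, 37/4)
obs 12: x=1 → posterior Beta(25/3, 37/4)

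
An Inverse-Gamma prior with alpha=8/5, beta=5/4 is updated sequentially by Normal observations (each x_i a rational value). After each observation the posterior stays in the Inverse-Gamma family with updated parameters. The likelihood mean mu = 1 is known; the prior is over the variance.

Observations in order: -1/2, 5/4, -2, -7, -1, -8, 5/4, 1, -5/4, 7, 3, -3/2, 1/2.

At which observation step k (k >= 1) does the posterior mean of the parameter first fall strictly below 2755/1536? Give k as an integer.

k = 2

obs 1: x=-1/2 → posterior Inverse-Gamma(21/10, 19/8)
obs 2: x=5/4 → posterior Inverse-Gamma(13/5, 77/32)
obs 3: x=-2 → posterior Inverse-Gamma(31/10, 221/32)
obs 4: x=-7 → posterior Inverse-Gamma(18/5, 1245/32)
obs 5: x=-1 → posterior Inverse-Gamma(41/10, 1309/32)
obs 6: x=-8 → posterior Inverse-Gamma(23/5, 2605/32)
obs 7: x=5/4 → posterior Inverse-Gamma(51/10, 1303/16)
obs 8: x=1 → posterior Inverse-Gamma(28/5, 1303/16)
obs 9: x=-5/4 → posterior Inverse-Gamma(61/10, 2687/32)
obs 10: x=7 → posterior Inverse-Gamma(33/5, 3263/32)
obs 11: x=3 → posterior Inverse-Gamma(71/10, 3327/32)
obs 12: x=-3/2 → posterior Inverse-Gamma(38/5, 3427/32)
obs 13: x=1/2 → posterior Inverse-Gamma(81/10, 3431/32)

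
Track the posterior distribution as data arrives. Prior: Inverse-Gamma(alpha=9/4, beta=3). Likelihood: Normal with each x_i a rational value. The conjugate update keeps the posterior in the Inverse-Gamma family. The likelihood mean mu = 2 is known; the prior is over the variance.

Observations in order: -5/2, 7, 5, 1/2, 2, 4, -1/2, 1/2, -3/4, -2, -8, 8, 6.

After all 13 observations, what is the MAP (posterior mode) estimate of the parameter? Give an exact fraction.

4009/312

obs 1: x=-5/2 → posterior Inverse-Gamma(11/4, 105/8)
obs 2: x=7 → posterior Inverse-Gamma(13/4, 205/8)
obs 3: x=5 → posterior Inverse-Gamma(15/4, 241/8)
obs 4: x=1/2 → posterior Inverse-Gamma(17/4, 125/4)
obs 5: x=2 → posterior Inverse-Gamma(19/4, 125/4)
obs 6: x=4 → posterior Inverse-Gamma(21/4, 133/4)
obs 7: x=-1/2 → posterior Inverse-Gamma(23/4, 291/8)
obs 8: x=1/2 → posterior Inverse-Gamma(25/4, 75/2)
obs 9: x=-3/4 → posterior Inverse-Gamma(27/4, 1321/32)
obs 10: x=-2 → posterior Inverse-Gamma(29/4, 1577/32)
obs 11: x=-8 → posterior Inverse-Gamma(31/4, 3177/32)
obs 12: x=8 → posterior Inverse-Gamma(33/4, 3753/32)
obs 13: x=6 → posterior Inverse-Gamma(35/4, 4009/32)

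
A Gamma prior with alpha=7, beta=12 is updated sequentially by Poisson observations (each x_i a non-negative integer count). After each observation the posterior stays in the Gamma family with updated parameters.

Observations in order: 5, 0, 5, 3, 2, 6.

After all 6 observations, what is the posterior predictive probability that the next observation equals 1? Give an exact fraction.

3933581694510165215932790166024880128/12129821994589221844500501021364910179

obs 1: x=5 → posterior Gamma(12, 13)
obs 2: x=0 → posterior Gamma(12, 14)
obs 3: x=5 → posterior Gamma(17, 15)
obs 4: x=3 → posterior Gamma(20, 16)
obs 5: x=2 → posterior Gamma(22, 17)
obs 6: x=6 → posterior Gamma(28, 18)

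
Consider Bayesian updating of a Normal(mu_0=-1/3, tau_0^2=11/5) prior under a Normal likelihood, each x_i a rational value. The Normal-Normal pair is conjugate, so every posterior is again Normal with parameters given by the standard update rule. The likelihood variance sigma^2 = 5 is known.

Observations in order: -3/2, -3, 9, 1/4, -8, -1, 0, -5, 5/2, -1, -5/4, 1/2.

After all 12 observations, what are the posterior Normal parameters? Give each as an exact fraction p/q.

obs 1: x=-3/2 → posterior Normal(-149/216, 55/36)
obs 2: x=-3 → posterior Normal(-347/282, 55/47)
obs 3: x=9 → posterior Normal(247/348, 55/58)
obs 4: x=1/4 → posterior Normal(527/828, 55/69)
obs 5: x=-8 → posterior Normal(-529/960, 11/16)
obs 6: x=-1 → posterior Normal(-661/1092, 55/91)
obs 7: x=0 → posterior Normal(-661/1224, 55/102)
obs 8: x=-5 → posterior Normal(-1321/1356, 55/113)
obs 9: x=5/2 → posterior Normal(-991/1488, 55/124)
obs 10: x=-1 → posterior Normal(-1123/1620, 11/27)
obs 11: x=-5/4 → posterior Normal(-161/219, 55/146)
obs 12: x=1/2 → posterior Normal(-611/942, 55/157)

mu_0=-611/942, tau_0^2=55/157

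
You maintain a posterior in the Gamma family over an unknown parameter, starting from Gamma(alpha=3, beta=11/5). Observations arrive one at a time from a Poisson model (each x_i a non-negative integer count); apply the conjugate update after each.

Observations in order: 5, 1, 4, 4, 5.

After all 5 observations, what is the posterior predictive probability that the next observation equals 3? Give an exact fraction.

obs 1: x=5 → posterior Gamma(8, 16/5)
obs 2: x=1 → posterior Gamma(9, 21/5)
obs 3: x=4 → posterior Gamma(13, 26/5)
obs 4: x=4 → posterior Gamma(17, 31/5)
obs 5: x=5 → posterior Gamma(22, 36/5)

4383041049352394276035543529567551488000/20873554875923477449109855954682643681001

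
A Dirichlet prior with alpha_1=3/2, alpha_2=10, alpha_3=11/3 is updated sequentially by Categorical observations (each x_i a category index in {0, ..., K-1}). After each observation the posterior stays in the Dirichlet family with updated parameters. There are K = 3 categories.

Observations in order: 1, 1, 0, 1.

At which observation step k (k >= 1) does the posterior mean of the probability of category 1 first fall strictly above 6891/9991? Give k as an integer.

obs 1: x=1 → posterior Dirichlet(3/2, 11, 11/3)
obs 2: x=1 → posterior Dirichlet(3/2, 12, 11/3)
obs 3: x=0 → posterior Dirichlet(5/2, 12, 11/3)
obs 4: x=1 → posterior Dirichlet(5/2, 13, 11/3)

k = 2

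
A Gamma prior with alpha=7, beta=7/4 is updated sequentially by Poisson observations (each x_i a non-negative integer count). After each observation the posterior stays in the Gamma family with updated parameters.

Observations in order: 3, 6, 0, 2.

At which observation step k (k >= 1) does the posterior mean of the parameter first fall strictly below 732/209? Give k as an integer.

obs 1: x=3 → posterior Gamma(10, 11/4)
obs 2: x=6 → posterior Gamma(16, 15/4)
obs 3: x=0 → posterior Gamma(16, 19/4)
obs 4: x=2 → posterior Gamma(18, 23/4)

k = 3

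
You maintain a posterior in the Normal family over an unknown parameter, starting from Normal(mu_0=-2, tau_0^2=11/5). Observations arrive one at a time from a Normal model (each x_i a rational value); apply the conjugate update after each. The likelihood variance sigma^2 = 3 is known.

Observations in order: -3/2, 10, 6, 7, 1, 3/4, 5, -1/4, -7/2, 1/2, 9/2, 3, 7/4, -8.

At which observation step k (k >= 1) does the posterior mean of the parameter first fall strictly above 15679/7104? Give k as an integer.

obs 1: x=-3/2 → posterior Normal(-93/52, 33/26)
obs 2: x=10 → posterior Normal(127/74, 33/37)
obs 3: x=6 → posterior Normal(259/96, 11/16)
obs 4: x=7 → posterior Normal(7/2, 33/59)
obs 5: x=1 → posterior Normal(87/28, 33/70)
obs 6: x=3/4 → posterior Normal(301/108, 11/27)
obs 7: x=5 → posterior Normal(1123/368, 33/92)
obs 8: x=-1/4 → posterior Normal(278/103, 33/103)
obs 9: x=-7/2 → posterior Normal(479/228, 11/38)
obs 10: x=1/2 → posterior Normal(49/25, 33/125)
obs 11: x=9/2 → posterior Normal(589/272, 33/136)
obs 12: x=3 → posterior Normal(655/294, 11/49)
obs 13: x=7/4 → posterior Normal(1387/632, 33/158)
obs 14: x=-8 → posterior Normal(1035/676, 33/169)

k = 3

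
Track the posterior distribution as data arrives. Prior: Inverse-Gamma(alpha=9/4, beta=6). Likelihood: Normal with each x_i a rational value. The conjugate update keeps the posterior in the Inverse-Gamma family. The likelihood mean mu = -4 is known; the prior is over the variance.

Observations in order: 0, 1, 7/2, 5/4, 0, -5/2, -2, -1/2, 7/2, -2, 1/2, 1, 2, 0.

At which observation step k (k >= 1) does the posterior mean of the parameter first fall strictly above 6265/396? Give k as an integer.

obs 1: x=0 → posterior Inverse-Gamma(11/4, 14)
obs 2: x=1 → posterior Inverse-Gamma(13/4, 53/2)
obs 3: x=7/2 → posterior Inverse-Gamma(15/4, 437/8)
obs 4: x=5/4 → posterior Inverse-Gamma(17/4, 2189/32)
obs 5: x=0 → posterior Inverse-Gamma(19/4, 2445/32)
obs 6: x=-5/2 → posterior Inverse-Gamma(21/4, 2481/32)
obs 7: x=-2 → posterior Inverse-Gamma(23/4, 2545/32)
obs 8: x=-1/2 → posterior Inverse-Gamma(25/4, 2741/32)
obs 9: x=7/2 → posterior Inverse-Gamma(27/4, 3641/32)
obs 10: x=-2 → posterior Inverse-Gamma(29/4, 3705/32)
obs 11: x=1/2 → posterior Inverse-Gamma(31/4, 4029/32)
obs 12: x=1 → posterior Inverse-Gamma(33/4, 4429/32)
obs 13: x=2 → posterior Inverse-Gamma(35/4, 5005/32)
obs 14: x=0 → posterior Inverse-Gamma(37/4, 5261/32)

k = 3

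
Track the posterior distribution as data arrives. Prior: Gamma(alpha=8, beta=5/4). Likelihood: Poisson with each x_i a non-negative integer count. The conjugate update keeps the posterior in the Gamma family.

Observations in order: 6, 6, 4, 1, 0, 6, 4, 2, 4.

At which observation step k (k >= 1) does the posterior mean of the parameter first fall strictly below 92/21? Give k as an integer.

obs 1: x=6 → posterior Gamma(14, 9/4)
obs 2: x=6 → posterior Gamma(20, 13/4)
obs 3: x=4 → posterior Gamma(24, 17/4)
obs 4: x=1 → posterior Gamma(25, 21/4)
obs 5: x=0 → posterior Gamma(25, 25/4)
obs 6: x=6 → posterior Gamma(31, 29/4)
obs 7: x=4 → posterior Gamma(35, 33/4)
obs 8: x=2 → posterior Gamma(37, 37/4)
obs 9: x=4 → posterior Gamma(41, 41/4)

k = 5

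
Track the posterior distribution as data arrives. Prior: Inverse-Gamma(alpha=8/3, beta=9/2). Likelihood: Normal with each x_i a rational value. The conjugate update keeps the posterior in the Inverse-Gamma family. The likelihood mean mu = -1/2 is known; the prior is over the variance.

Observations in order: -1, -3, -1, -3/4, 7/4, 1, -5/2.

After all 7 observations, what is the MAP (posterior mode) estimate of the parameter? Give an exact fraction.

651/344

obs 1: x=-1 → posterior Inverse-Gamma(19/6, 37/8)
obs 2: x=-3 → posterior Inverse-Gamma(11/3, 31/4)
obs 3: x=-1 → posterior Inverse-Gamma(25/6, 63/8)
obs 4: x=-3/4 → posterior Inverse-Gamma(14/3, 253/32)
obs 5: x=7/4 → posterior Inverse-Gamma(31/6, 167/16)
obs 6: x=1 → posterior Inverse-Gamma(17/3, 185/16)
obs 7: x=-5/2 → posterior Inverse-Gamma(37/6, 217/16)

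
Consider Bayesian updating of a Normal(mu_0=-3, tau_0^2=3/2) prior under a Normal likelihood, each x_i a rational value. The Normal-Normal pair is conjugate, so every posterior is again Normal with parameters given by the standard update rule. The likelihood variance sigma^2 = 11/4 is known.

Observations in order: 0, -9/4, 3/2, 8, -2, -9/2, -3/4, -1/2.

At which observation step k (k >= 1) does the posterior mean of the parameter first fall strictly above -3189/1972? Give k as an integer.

k = 3

obs 1: x=0 → posterior Normal(-33/17, 33/34)
obs 2: x=-9/4 → posterior Normal(-93/46, 33/46)
obs 3: x=3/2 → posterior Normal(-75/58, 33/58)
obs 4: x=8 → posterior Normal(3/10, 33/70)
obs 5: x=-2 → posterior Normal(-3/82, 33/82)
obs 6: x=-9/2 → posterior Normal(-57/94, 33/94)
obs 7: x=-3/4 → posterior Normal(-33/53, 33/106)
obs 8: x=-1/2 → posterior Normal(-36/59, 33/118)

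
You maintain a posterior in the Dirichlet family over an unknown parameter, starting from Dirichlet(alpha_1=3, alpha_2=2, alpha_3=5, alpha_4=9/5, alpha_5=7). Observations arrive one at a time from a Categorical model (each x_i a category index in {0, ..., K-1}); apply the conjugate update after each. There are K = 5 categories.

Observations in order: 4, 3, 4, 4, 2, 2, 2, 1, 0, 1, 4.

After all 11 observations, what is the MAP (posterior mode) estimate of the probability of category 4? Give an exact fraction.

obs 1: x=4 → posterior Dirichlet(3, 2, 5, 9/5, 8)
obs 2: x=3 → posterior Dirichlet(3, 2, 5, 14/5, 8)
obs 3: x=4 → posterior Dirichlet(3, 2, 5, 14/5, 9)
obs 4: x=4 → posterior Dirichlet(3, 2, 5, 14/5, 10)
obs 5: x=2 → posterior Dirichlet(3, 2, 6, 14/5, 10)
obs 6: x=2 → posterior Dirichlet(3, 2, 7, 14/5, 10)
obs 7: x=2 → posterior Dirichlet(3, 2, 8, 14/5, 10)
obs 8: x=1 → posterior Dirichlet(3, 3, 8, 14/5, 10)
obs 9: x=0 → posterior Dirichlet(4, 3, 8, 14/5, 10)
obs 10: x=1 → posterior Dirichlet(4, 4, 8, 14/5, 10)
obs 11: x=4 → posterior Dirichlet(4, 4, 8, 14/5, 11)

25/62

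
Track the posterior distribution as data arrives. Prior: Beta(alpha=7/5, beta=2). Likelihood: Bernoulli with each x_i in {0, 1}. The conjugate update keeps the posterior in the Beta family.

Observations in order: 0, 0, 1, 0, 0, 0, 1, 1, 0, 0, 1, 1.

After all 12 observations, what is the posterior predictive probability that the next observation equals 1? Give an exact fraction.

32/77

obs 1: x=0 → posterior Beta(7/5, 3)
obs 2: x=0 → posterior Beta(7/5, 4)
obs 3: x=1 → posterior Beta(12/5, 4)
obs 4: x=0 → posterior Beta(12/5, 5)
obs 5: x=0 → posterior Beta(12/5, 6)
obs 6: x=0 → posterior Beta(12/5, 7)
obs 7: x=1 → posterior Beta(17/5, 7)
obs 8: x=1 → posterior Beta(22/5, 7)
obs 9: x=0 → posterior Beta(22/5, 8)
obs 10: x=0 → posterior Beta(22/5, 9)
obs 11: x=1 → posterior Beta(27/5, 9)
obs 12: x=1 → posterior Beta(32/5, 9)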